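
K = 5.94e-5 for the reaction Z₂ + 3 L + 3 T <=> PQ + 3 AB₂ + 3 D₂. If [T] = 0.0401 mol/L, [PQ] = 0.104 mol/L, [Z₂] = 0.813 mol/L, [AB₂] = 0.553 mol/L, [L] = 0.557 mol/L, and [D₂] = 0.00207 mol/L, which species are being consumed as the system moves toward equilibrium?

Q = [PQ]·[AB₂]³·[D₂]³ / ([Z₂]·[L]³·[T]³) = (0.104)·(0.553)³·(0.00207)³ / ((0.813)·(0.557)³·(0.0401)³) = 1.72e-5
Q = 1.72e-5 < K = 5.94e-5: net forward reaction.

Z₂, L, T (reactants)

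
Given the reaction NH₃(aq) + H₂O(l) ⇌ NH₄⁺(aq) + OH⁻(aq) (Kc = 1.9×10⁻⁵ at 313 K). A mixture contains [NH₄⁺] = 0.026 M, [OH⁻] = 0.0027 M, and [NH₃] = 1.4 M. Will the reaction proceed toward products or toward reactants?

reverse (toward reactants)

(H₂O is a pure liquid — omitted from Qc.)
Qc = [NH₄⁺]·[OH⁻] / [NH₃] = (0.026)·(0.0027) / (1.4) = 5.0×10⁻⁵
Qc = 5.0×10⁻⁵ > Kc = 1.9×10⁻⁵, so the reverse reaction proceeds.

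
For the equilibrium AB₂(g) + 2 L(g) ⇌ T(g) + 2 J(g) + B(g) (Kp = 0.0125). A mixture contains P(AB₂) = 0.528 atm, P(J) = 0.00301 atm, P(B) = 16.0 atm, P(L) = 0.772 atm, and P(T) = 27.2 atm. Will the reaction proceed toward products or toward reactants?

at equilibrium

Qp = P(T)·P(J)²·P(B) / (P(AB₂)·P(L)²) = (27.2)·(0.00301)²·(16.0) / ((0.528)·(0.772)²) = 0.0125
Qp = 0.0125 = Kp, so the system is already at equilibrium.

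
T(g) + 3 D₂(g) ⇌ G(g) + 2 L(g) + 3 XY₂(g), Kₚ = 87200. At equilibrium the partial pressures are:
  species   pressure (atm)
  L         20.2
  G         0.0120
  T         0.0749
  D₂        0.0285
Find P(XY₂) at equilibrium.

At equilibrium, Kₚ = P(G)·P(L)²·P(XY₂)³ / (P(T)·P(D₂)³) = 87200.
(0.0120)·(20.2)²·(P(XY₂))³ / ((0.0749)·(0.0285)³) = 87200
P(XY₂)³ = 0.0309 ⇒ P(XY₂) = 0.314 atm

P(XY₂) = 0.314 atm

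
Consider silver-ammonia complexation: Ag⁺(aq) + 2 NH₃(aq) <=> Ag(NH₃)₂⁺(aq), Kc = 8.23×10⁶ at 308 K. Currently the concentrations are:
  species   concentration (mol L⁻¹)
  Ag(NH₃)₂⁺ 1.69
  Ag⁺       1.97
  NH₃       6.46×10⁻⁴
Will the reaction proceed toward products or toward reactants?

Qc = [Ag(NH₃)₂⁺] / ([Ag⁺]·[NH₃]²) = (1.69) / ((1.97)·(6.46×10⁻⁴)²) = 2.06×10⁶
Qc = 2.06×10⁶ < Kc = 8.23×10⁶, so the forward reaction proceeds.

to the right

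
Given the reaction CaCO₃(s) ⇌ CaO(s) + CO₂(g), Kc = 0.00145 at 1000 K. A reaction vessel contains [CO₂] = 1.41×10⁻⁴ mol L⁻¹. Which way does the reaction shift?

(CaCO₃, CaO are pure solids — omitted from Qc.)
Qc = [CO₂] = 1.41×10⁻⁴
Qc = 1.41×10⁻⁴ < Kc = 0.00145, so the forward reaction proceeds.

toward products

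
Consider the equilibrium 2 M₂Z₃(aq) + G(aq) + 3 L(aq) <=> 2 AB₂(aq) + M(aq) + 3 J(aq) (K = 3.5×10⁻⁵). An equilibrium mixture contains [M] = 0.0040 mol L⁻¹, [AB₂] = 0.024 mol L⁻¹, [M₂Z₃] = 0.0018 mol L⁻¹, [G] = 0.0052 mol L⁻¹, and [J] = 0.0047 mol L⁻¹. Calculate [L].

[L] = 0.74 mol L⁻¹

At equilibrium, K = [AB₂]²·[M]·[J]³ / ([M₂Z₃]²·[G]·[L]³) = 3.5×10⁻⁵.
(0.024)²·(0.0040)·(0.0047)³ / ((0.0018)²·(0.0052)·([L])³) = 3.5×10⁻⁵
[L]³ = 0.406 ⇒ [L] = 0.74 mol L⁻¹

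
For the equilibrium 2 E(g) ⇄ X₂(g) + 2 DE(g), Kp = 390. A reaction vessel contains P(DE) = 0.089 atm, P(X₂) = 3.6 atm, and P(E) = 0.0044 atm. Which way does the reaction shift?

Qp = P(X₂)·P(DE)² / P(E)² = (3.6)·(0.089)² / (0.0044)² = 1500
Qp = 1500 > Kp = 390, so the reverse reaction proceeds.

reverse (toward reactants)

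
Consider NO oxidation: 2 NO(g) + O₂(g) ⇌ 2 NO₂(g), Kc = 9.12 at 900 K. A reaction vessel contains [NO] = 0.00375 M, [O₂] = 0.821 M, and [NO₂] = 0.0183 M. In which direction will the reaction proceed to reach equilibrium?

reverse (toward reactants)

Qc = [NO₂]² / ([NO]²·[O₂]) = (0.0183)² / ((0.00375)²·(0.821)) = 29.0
Qc = 29.0 > Kc = 9.12, so the reverse reaction proceeds.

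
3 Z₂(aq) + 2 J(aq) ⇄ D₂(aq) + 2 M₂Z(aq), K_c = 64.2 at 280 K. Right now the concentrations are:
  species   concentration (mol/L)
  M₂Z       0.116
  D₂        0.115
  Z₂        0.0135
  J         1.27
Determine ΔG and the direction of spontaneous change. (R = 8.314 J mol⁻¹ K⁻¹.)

ΔG = 4.20 kJ/mol; the forward reaction is non-spontaneous

Q_c = [D₂]·[M₂Z]² / ([Z₂]³·[J]²) = (0.115)·(0.116)² / ((0.0135)³·(1.27)²) = 390
ΔG = RT ln(Q_c/K_c) = (8.314 J mol⁻¹ K⁻¹)(280 K) × ln(390/64.2)
   = (2.328 kJ/mol)(1.804) = 4.20 kJ/mol
ΔG > 0, so the forward reaction is non-spontaneous (proceeds in reverse).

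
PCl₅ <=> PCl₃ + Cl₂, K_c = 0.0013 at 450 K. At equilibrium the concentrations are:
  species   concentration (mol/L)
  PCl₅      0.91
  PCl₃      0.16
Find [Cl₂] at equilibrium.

At equilibrium, K_c = [PCl₃]·[Cl₂] / [PCl₅] = 0.0013.
(0.16)·([Cl₂]) / (0.91) = 0.0013
[Cl₂] = 0.00739 = 0.0074 mol/L

[Cl₂] = 0.0074 mol/L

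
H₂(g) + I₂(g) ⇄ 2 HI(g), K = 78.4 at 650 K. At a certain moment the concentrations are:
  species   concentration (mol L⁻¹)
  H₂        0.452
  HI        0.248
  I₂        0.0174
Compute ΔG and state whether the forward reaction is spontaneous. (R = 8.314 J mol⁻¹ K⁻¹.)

Q = [HI]² / ([H₂]·[I₂]) = (0.248)² / ((0.452)·(0.0174)) = 7.82
ΔG = RT ln(Q/K) = (8.314 J mol⁻¹ K⁻¹)(650 K) × ln(7.82/78.4)
   = (5.404 kJ/mol)(-2.305) = -12.5 kJ/mol
ΔG < 0, so the forward reaction is spontaneous (proceeds forward).

ΔG = -12.5 kJ/mol; the forward reaction is spontaneous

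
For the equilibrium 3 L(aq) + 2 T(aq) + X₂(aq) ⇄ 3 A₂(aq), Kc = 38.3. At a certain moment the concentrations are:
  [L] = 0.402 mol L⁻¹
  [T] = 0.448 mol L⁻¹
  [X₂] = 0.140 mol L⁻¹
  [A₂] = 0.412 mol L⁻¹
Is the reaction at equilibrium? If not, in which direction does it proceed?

no net change (already at equilibrium)

Qc = [A₂]³ / ([L]³·[T]²·[X₂]) = (0.412)³ / ((0.402)³·(0.448)²·(0.140)) = 38.3
Qc = 38.3 = Kc, so the system is already at equilibrium.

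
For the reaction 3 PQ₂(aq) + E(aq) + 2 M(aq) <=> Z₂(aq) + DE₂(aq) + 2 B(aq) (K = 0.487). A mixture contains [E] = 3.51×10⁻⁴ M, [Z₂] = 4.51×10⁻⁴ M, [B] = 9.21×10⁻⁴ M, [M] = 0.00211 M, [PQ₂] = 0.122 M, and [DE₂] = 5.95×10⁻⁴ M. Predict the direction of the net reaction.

to the right

Q = [Z₂]·[DE₂]·[B]² / ([PQ₂]³·[E]·[M]²) = (4.51×10⁻⁴)·(5.95×10⁻⁴)·(9.21×10⁻⁴)² / ((0.122)³·(3.51×10⁻⁴)·(0.00211)²) = 0.0802
Q = 0.0802 < K = 0.487, so the forward reaction proceeds.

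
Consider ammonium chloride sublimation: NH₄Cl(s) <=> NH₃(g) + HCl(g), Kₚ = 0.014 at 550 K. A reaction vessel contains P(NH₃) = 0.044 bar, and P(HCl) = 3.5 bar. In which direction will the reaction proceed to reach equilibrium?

(NH₄Cl is a pure solid — omitted from Qₚ.)
Qₚ = P(NH₃)·P(HCl) = (0.044)·(3.5) = 0.15
Qₚ = 0.15 > Kₚ = 0.014, so the reverse reaction proceeds.

in the reverse direction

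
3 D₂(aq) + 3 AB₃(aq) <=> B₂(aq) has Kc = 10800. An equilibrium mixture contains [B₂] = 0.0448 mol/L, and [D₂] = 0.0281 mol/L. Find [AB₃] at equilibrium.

At equilibrium, Kc = [B₂] / ([D₂]³·[AB₃]³) = 10800.
(0.0448) / ((0.0281)³·([AB₃])³) = 10800
[AB₃]³ = 0.187 ⇒ [AB₃] = 0.572 mol/L

[AB₃] = 0.572 mol/L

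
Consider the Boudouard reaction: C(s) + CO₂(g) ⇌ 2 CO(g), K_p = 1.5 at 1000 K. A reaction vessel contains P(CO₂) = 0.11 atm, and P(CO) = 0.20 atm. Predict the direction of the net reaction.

(C is a pure solid — omitted from Q_p.)
Q_p = P(CO)² / P(CO₂) = (0.20)² / (0.11) = 0.36
Q_p = 0.36 < K_p = 1.5, so the forward reaction proceeds.

toward products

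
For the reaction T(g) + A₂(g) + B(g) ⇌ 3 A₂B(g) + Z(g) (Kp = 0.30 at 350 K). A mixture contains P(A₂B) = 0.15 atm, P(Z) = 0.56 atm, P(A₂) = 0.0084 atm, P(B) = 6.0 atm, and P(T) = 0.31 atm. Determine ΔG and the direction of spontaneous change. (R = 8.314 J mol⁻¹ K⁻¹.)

Qp = P(A₂B)³·P(Z) / (P(T)·P(A₂)·P(B)) = (0.15)³·(0.56) / ((0.31)·(0.0084)·(6.0)) = 0.121
ΔG = RT ln(Qp/Kp) = (8.314 J mol⁻¹ K⁻¹)(350 K) × ln(0.121/0.30)
   = (2.910 kJ/mol)(-0.9080) = -2.64 kJ/mol
ΔG < 0, so the forward reaction is spontaneous (proceeds forward).

ΔG = -2.64 kJ/mol; the forward reaction is spontaneous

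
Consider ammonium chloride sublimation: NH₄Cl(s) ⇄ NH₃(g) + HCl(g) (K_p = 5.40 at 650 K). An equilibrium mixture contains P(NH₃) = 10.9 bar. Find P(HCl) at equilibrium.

P(HCl) = 0.495 bar

(NH₄Cl is a pure solid — omitted from K_p.)
At equilibrium, K_p = P(NH₃)·P(HCl) = 5.40.
(10.9)·(P(HCl)) = 5.40
P(HCl) = 0.495 bar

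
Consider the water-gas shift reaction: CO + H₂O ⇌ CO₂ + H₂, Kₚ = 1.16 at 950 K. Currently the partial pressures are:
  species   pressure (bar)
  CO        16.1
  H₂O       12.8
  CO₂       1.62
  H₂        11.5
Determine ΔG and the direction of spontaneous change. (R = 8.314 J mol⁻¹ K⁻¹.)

ΔG = -20.2 kJ/mol; the forward reaction is spontaneous

Qₚ = P(CO₂)·P(H₂) / (P(CO)·P(H₂O)) = (1.62)·(11.5) / ((16.1)·(12.8)) = 0.0904
ΔG = RT ln(Qₚ/Kₚ) = (8.314 J mol⁻¹ K⁻¹)(950 K) × ln(0.0904/1.16)
   = (7.898 kJ/mol)(-2.552) = -20.2 kJ/mol
ΔG < 0, so the forward reaction is spontaneous (proceeds forward).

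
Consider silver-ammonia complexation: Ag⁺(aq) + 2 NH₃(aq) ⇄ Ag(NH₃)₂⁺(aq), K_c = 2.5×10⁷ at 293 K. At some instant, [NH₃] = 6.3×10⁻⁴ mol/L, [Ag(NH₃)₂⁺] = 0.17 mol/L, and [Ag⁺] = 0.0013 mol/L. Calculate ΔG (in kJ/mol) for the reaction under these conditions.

ΔG = 6.28 kJ/mol

Q_c = [Ag(NH₃)₂⁺] / ([Ag⁺]·[NH₃]²) = (0.17) / ((0.0013)·(6.3×10⁻⁴)²) = 3.29×10⁸
ΔG = RT ln(Q_c/K_c) = (8.314 J mol⁻¹ K⁻¹)(293 K) × ln(3.29×10⁸/2.5×10⁷)
   = (2.436 kJ/mol)(2.577) = 6.28 kJ/mol
ΔG > 0, so the forward reaction is non-spontaneous (proceeds in reverse).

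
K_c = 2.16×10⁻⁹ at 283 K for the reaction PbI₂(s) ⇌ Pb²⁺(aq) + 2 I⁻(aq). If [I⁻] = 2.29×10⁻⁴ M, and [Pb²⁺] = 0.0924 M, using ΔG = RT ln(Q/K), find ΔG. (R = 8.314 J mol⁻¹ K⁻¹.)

ΔG = 1.90 kJ/mol

(PbI₂ is a pure solid — omitted from Q_c.)
Q_c = [Pb²⁺]·[I⁻]² = (0.0924)·(2.29×10⁻⁴)² = 4.85×10⁻⁹
ΔG = RT ln(Q_c/K_c) = (8.314 J mol⁻¹ K⁻¹)(283 K) × ln(4.85×10⁻⁹/2.16×10⁻⁹)
   = (2.353 kJ/mol)(0.8089) = 1.90 kJ/mol
ΔG > 0, so the forward reaction is non-spontaneous (proceeds in reverse).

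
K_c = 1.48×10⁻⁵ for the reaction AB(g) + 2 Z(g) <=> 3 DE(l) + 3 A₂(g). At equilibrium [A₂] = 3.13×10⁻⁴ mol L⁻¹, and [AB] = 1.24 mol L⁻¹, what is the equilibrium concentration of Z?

(DE is a pure liquid — omitted from K_c.)
At equilibrium, K_c = [A₂]³ / ([AB]·[Z]²) = 1.48×10⁻⁵.
(3.13×10⁻⁴)³ / ((1.24)·([Z])²) = 1.48×10⁻⁵
[Z]² = 1.67×10⁻⁶ ⇒ [Z] = 0.00129 mol L⁻¹

[Z] = 0.00129 mol L⁻¹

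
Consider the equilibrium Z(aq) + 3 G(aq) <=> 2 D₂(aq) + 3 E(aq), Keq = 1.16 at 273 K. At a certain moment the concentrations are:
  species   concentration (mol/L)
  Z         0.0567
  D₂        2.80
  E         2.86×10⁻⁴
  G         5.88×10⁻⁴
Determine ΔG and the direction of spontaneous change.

Q = [D₂]²·[E]³ / ([Z]·[G]³) = (2.80)²·(2.86×10⁻⁴)³ / ((0.0567)·(5.88×10⁻⁴)³) = 15.9
ΔG = RT ln(Q/Keq) = (8.314 J mol⁻¹ K⁻¹)(273 K) × ln(15.9/1.16)
   = (2.270 kJ/mol)(2.618) = 5.94 kJ/mol
ΔG > 0, so the forward reaction is non-spontaneous (proceeds in reverse).

ΔG = 5.94 kJ/mol; the forward reaction is non-spontaneous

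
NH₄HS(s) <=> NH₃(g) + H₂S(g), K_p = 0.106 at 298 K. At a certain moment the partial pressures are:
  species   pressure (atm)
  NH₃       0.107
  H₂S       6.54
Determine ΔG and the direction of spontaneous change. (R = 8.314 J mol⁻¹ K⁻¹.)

ΔG = 4.68 kJ/mol; the forward reaction is non-spontaneous

(NH₄HS is a pure solid — omitted from Q_p.)
Q_p = P(NH₃)·P(H₂S) = (0.107)·(6.54) = 0.700
ΔG = RT ln(Q_p/K_p) = (8.314 J mol⁻¹ K⁻¹)(298 K) × ln(0.700/0.106)
   = (2.478 kJ/mol)(1.888) = 4.68 kJ/mol
ΔG > 0, so the forward reaction is non-spontaneous (proceeds in reverse).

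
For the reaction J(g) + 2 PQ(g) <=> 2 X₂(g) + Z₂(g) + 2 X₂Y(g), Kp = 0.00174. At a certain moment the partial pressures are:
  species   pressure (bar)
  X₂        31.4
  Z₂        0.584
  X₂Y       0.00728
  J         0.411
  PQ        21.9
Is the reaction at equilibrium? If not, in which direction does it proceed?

Qp = P(X₂)²·P(Z₂)·P(X₂Y)² / (P(J)·P(PQ)²) = (31.4)²·(0.584)·(0.00728)² / ((0.411)·(21.9)²) = 1.55×10⁻⁴
Qp = 1.55×10⁻⁴ < Kp = 0.00174, so the forward reaction proceeds.

to the right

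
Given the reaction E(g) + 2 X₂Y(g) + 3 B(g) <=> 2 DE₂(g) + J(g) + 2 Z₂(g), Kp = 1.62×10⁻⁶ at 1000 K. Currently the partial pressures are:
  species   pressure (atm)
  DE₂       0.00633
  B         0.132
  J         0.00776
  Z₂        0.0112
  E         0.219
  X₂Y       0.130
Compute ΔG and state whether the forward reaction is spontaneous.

ΔG = 8.64 kJ/mol; the forward reaction is non-spontaneous

Qp = P(DE₂)²·P(J)·P(Z₂)² / (P(E)·P(X₂Y)²·P(B)³) = (0.00633)²·(0.00776)·(0.0112)² / ((0.219)·(0.130)²·(0.132)³) = 4.58×10⁻⁶
ΔG = RT ln(Qp/Kp) = (8.314 J mol⁻¹ K⁻¹)(1000 K) × ln(4.58×10⁻⁶/1.62×10⁻⁶)
   = (8.314 kJ/mol)(1.039) = 8.64 kJ/mol
ΔG > 0, so the forward reaction is non-spontaneous (proceeds in reverse).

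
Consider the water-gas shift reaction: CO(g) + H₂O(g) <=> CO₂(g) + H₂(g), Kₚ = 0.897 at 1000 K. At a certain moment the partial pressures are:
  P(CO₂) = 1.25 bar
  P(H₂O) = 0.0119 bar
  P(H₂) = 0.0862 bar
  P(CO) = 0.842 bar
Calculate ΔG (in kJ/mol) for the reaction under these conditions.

ΔG = 20.7 kJ/mol

Qₚ = P(CO₂)·P(H₂) / (P(CO)·P(H₂O)) = (1.25)·(0.0862) / ((0.842)·(0.0119)) = 10.8
ΔG = RT ln(Qₚ/Kₚ) = (8.314 J mol⁻¹ K⁻¹)(1000 K) × ln(10.8/0.897)
   = (8.314 kJ/mol)(2.488) = 20.7 kJ/mol
ΔG > 0, so the forward reaction is non-spontaneous (proceeds in reverse).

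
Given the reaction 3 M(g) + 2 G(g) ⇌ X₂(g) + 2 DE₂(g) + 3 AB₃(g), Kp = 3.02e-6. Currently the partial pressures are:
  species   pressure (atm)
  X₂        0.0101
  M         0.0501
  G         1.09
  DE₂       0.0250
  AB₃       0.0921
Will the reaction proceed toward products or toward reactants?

Qp = P(X₂)·P(DE₂)²·P(AB₃)³ / (P(M)³·P(G)²) = (0.0101)·(0.0250)²·(0.0921)³ / ((0.0501)³·(1.09)²) = 3.30e-5
Qp = 3.30e-5 > Kp = 3.02e-6, so the reverse reaction proceeds.

to the left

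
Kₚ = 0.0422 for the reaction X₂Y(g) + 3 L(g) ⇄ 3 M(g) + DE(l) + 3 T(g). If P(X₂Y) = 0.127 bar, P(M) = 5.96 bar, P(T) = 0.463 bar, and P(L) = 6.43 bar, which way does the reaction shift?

(DE is a pure liquid — omitted from Qₚ.)
Qₚ = P(M)³·P(T)³ / (P(X₂Y)·P(L)³) = (5.96)³·(0.463)³ / ((0.127)·(6.43)³) = 0.622
Qₚ = 0.622 > Kₚ = 0.0422, so the reverse reaction proceeds.

in the reverse direction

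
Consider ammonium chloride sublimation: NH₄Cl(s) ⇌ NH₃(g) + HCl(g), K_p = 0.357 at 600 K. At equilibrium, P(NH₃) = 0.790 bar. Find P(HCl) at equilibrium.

P(HCl) = 0.452 bar

(NH₄Cl is a pure solid — omitted from K_p.)
At equilibrium, K_p = P(NH₃)·P(HCl) = 0.357.
(0.790)·(P(HCl)) = 0.357
P(HCl) = 0.452 bar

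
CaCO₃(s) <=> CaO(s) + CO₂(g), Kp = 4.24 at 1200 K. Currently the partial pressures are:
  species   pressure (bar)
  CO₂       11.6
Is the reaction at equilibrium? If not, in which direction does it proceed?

(CaCO₃, CaO are pure solids — omitted from Qp.)
Qp = P(CO₂) = 11.6
Qp = 11.6 > Kp = 4.24, so the reverse reaction proceeds.

toward reactants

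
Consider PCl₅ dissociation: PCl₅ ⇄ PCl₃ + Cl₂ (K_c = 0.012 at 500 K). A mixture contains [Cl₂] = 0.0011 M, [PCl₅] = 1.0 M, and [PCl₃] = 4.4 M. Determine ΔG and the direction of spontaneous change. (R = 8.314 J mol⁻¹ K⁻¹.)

Q_c = [PCl₃]·[Cl₂] / [PCl₅] = (4.4)·(0.0011) / (1.0) = 0.00484
ΔG = RT ln(Q_c/K_c) = (8.314 J mol⁻¹ K⁻¹)(500 K) × ln(0.00484/0.012)
   = (4.157 kJ/mol)(-0.9080) = -3.77 kJ/mol
ΔG < 0, so the forward reaction is spontaneous (proceeds forward).

ΔG = -3.77 kJ/mol; the forward reaction is spontaneous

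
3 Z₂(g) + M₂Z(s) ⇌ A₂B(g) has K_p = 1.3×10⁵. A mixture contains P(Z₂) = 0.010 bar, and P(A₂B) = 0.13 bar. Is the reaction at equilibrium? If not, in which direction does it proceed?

no net change (already at equilibrium)

(M₂Z is a pure solid — omitted from Q_p.)
Q_p = P(A₂B) / P(Z₂)³ = (0.13) / (0.010)³ = 1.3×10⁵
Q_p = 1.3×10⁵ = K_p, so the system is already at equilibrium.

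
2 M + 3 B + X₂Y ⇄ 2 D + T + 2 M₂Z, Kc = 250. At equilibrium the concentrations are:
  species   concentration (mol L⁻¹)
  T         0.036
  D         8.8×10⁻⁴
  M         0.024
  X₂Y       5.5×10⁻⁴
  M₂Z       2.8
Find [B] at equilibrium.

[B] = 0.14 mol L⁻¹

At equilibrium, Kc = [D]²·[T]·[M₂Z]² / ([M]²·[B]³·[X₂Y]) = 250.
(8.8×10⁻⁴)²·(0.036)·(2.8)² / ((0.024)²·([B])³·(5.5×10⁻⁴)) = 250
[B]³ = 0.00276 ⇒ [B] = 0.14 mol L⁻¹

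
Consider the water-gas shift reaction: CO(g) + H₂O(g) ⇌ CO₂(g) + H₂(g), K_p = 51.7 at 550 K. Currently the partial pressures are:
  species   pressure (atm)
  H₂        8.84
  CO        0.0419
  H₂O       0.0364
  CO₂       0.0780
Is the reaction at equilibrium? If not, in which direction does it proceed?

Q_p = P(CO₂)·P(H₂) / (P(CO)·P(H₂O)) = (0.0780)·(8.84) / ((0.0419)·(0.0364)) = 452
Q_p = 452 > K_p = 51.7, so the reverse reaction proceeds.

reverse (toward reactants)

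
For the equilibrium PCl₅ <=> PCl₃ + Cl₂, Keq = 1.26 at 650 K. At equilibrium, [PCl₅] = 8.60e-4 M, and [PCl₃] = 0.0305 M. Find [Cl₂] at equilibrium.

[Cl₂] = 0.0355 M

At equilibrium, Keq = [PCl₃]·[Cl₂] / [PCl₅] = 1.26.
(0.0305)·([Cl₂]) / (8.60e-4) = 1.26
[Cl₂] = 0.0355 M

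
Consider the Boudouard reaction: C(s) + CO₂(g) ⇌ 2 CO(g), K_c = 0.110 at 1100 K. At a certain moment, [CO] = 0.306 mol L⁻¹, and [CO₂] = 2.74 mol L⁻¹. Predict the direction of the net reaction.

(C is a pure solid — omitted from Q_c.)
Q_c = [CO]² / [CO₂] = (0.306)² / (2.74) = 0.0342
Q_c = 0.0342 < K_c = 0.110, so the forward reaction proceeds.

forward (toward products)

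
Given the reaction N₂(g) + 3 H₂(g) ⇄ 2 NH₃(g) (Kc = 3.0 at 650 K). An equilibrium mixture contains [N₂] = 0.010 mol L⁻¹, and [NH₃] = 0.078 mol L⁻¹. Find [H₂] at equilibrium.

At equilibrium, Kc = [NH₃]² / ([N₂]·[H₂]³) = 3.0.
(0.078)² / ((0.010)·([H₂])³) = 3.0
[H₂]³ = 0.203 ⇒ [H₂] = 0.59 mol L⁻¹

[H₂] = 0.59 mol L⁻¹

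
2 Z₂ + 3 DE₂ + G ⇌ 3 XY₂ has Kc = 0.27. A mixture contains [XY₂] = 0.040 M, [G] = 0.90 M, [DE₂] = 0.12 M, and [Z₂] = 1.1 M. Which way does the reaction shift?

Qc = [XY₂]³ / ([Z₂]²·[DE₂]³·[G]) = (0.040)³ / ((1.1)²·(0.12)³·(0.90)) = 0.034
Qc = 0.034 < Kc = 0.27, so the forward reaction proceeds.

in the forward direction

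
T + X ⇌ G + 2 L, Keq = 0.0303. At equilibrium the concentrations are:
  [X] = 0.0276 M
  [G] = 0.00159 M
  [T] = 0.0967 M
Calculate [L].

[L] = 0.226 M

At equilibrium, Keq = [G]·[L]² / ([T]·[X]) = 0.0303.
(0.00159)·([L])² / ((0.0967)·(0.0276)) = 0.0303
[L]² = 0.0509 ⇒ [L] = 0.226 M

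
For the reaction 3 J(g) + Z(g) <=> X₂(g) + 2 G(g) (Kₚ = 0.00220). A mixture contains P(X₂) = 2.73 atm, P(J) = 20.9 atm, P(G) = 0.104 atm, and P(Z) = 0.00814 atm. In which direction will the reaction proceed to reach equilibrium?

Qₚ = P(X₂)·P(G)² / (P(J)³·P(Z)) = (2.73)·(0.104)² / ((20.9)³·(0.00814)) = 3.97e-4
Qₚ = 3.97e-4 < Kₚ = 0.00220, so the forward reaction proceeds.

toward products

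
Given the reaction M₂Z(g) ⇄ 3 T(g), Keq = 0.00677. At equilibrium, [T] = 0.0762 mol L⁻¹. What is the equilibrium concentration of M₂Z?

At equilibrium, Keq = [T]³ / [M₂Z] = 0.00677.
(0.0762)³ / ([M₂Z]) = 0.00677
[M₂Z] = 0.0654 mol L⁻¹

[M₂Z] = 0.0654 mol L⁻¹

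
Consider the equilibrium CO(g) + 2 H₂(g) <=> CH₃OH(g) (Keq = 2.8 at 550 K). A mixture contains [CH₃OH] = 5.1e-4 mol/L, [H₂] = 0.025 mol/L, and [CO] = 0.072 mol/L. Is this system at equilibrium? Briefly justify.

no; Q > K, reaction proceeds in reverse

Q = [CH₃OH] / ([CO]·[H₂]²) = (5.1e-4) / ((0.072)·(0.025)²) = 11
Q = 11 > Keq = 2.8: net reverse reaction.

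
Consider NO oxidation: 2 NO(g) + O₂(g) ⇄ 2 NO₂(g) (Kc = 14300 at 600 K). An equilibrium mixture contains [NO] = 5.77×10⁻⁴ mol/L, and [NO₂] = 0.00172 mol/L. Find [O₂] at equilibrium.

[O₂] = 6.21×10⁻⁴ mol/L

At equilibrium, Kc = [NO₂]² / ([NO]²·[O₂]) = 14300.
(0.00172)² / ((5.77×10⁻⁴)²·([O₂])) = 14300
[O₂] = 6.21×10⁻⁴ mol/L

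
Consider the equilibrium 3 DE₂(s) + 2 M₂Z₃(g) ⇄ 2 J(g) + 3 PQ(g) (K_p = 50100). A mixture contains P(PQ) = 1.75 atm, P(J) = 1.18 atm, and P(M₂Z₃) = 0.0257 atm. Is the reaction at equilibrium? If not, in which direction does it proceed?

(DE₂ is a pure solid — omitted from Q_p.)
Q_p = P(J)²·P(PQ)³ / P(M₂Z₃)² = (1.18)²·(1.75)³ / (0.0257)² = 11300
Q_p = 11300 < K_p = 50100, so the forward reaction proceeds.

to the right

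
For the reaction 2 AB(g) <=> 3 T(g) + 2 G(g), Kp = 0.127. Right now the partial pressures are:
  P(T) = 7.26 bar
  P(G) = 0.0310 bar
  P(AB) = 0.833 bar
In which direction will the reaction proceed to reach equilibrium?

toward reactants

Qp = P(T)³·P(G)² / P(AB)² = (7.26)³·(0.0310)² / (0.833)² = 0.530
Qp = 0.530 > Kp = 0.127, so the reverse reaction proceeds.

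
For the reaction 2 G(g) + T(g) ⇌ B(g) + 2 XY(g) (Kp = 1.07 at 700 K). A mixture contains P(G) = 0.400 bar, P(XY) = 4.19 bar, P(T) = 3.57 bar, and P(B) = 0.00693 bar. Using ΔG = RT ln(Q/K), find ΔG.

Qp = P(B)·P(XY)² / (P(G)²·P(T)) = (0.00693)·(4.19)² / ((0.400)²·(3.57)) = 0.213
ΔG = RT ln(Qp/Kp) = (8.314 J mol⁻¹ K⁻¹)(700 K) × ln(0.213/1.07)
   = (5.820 kJ/mol)(-1.614) = -9.39 kJ/mol
ΔG < 0, so the forward reaction is spontaneous (proceeds forward).

ΔG = -9.39 kJ/mol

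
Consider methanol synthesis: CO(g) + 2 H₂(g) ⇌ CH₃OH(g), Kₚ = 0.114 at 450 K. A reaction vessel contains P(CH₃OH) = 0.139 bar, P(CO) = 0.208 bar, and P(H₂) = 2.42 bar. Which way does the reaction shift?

Qₚ = P(CH₃OH) / (P(CO)·P(H₂)²) = (0.139) / ((0.208)·(2.42)²) = 0.114
Qₚ = 0.114 = Kₚ, so the system is already at equilibrium.

neither direction; the system is at equilibrium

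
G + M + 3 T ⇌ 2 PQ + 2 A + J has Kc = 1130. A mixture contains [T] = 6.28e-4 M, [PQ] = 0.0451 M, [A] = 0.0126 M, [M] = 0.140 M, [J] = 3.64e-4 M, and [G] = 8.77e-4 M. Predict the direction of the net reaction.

in the reverse direction

Qc = [PQ]²·[A]²·[J] / ([G]·[M]·[T]³) = (0.0451)²·(0.0126)²·(3.64e-4) / ((8.77e-4)·(0.140)·(6.28e-4)³) = 3870
Qc = 3870 > Kc = 1130, so the reverse reaction proceeds.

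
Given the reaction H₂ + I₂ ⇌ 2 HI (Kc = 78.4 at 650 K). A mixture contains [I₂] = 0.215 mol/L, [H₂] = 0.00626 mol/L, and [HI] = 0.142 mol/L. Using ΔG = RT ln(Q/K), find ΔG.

ΔG = -8.94 kJ/mol

Qc = [HI]² / ([H₂]·[I₂]) = (0.142)² / ((0.00626)·(0.215)) = 15.0
ΔG = RT ln(Qc/Kc) = (8.314 J mol⁻¹ K⁻¹)(650 K) × ln(15.0/78.4)
   = (5.404 kJ/mol)(-1.654) = -8.94 kJ/mol
ΔG < 0, so the forward reaction is spontaneous (proceeds forward).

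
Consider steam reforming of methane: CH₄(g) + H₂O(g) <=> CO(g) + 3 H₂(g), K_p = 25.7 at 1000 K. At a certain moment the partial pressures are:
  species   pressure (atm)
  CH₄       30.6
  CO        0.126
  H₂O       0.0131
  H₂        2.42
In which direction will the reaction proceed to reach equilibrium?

Q_p = P(CO)·P(H₂)³ / (P(CH₄)·P(H₂O)) = (0.126)·(2.42)³ / ((30.6)·(0.0131)) = 4.45
Q_p = 4.45 < K_p = 25.7, so the forward reaction proceeds.

toward products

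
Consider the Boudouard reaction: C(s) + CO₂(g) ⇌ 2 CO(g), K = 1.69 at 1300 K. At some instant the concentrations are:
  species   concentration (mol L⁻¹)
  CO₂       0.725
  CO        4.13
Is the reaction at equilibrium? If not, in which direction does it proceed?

(C is a pure solid — omitted from Q.)
Q = [CO]² / [CO₂] = (4.13)² / (0.725) = 23.5
Q = 23.5 > K = 1.69, so the reverse reaction proceeds.

in the reverse direction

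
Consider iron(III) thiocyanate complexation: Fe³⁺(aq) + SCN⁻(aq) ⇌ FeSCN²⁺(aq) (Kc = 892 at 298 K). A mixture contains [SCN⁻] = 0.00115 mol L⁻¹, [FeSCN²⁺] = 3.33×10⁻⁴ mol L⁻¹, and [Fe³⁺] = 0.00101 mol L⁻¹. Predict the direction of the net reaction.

Qc = [FeSCN²⁺] / ([Fe³⁺]·[SCN⁻]) = (3.33×10⁻⁴) / ((0.00101)·(0.00115)) = 287
Qc = 287 < Kc = 892, so the forward reaction proceeds.

forward (toward products)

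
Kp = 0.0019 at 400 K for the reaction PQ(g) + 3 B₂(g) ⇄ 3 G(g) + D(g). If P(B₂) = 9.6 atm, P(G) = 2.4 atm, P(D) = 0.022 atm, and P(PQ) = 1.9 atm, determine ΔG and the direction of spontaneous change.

ΔG = -7.82 kJ/mol; the forward reaction is spontaneous

Qp = P(G)³·P(D) / (P(PQ)·P(B₂)³) = (2.4)³·(0.022) / ((1.9)·(9.6)³) = 1.81×10⁻⁴
ΔG = RT ln(Qp/Kp) = (8.314 J mol⁻¹ K⁻¹)(400 K) × ln(1.81×10⁻⁴/0.0019)
   = (3.326 kJ/mol)(-2.351) = -7.82 kJ/mol
ΔG < 0, so the forward reaction is spontaneous (proceeds forward).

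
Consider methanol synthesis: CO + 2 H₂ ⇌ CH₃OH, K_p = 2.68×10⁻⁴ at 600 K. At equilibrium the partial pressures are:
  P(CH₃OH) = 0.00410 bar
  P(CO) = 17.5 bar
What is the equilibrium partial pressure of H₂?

At equilibrium, K_p = P(CH₃OH) / (P(CO)·P(H₂)²) = 2.68×10⁻⁴.
(0.00410) / ((17.5)·(P(H₂))²) = 2.68×10⁻⁴
P(H₂)² = 0.874 ⇒ P(H₂) = 0.935 bar

P(H₂) = 0.935 bar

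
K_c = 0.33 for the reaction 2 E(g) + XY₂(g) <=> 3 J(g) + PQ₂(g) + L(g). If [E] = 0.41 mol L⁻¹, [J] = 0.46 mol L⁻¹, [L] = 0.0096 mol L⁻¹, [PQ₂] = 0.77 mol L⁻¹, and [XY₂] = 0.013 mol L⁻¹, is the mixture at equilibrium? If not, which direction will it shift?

yes, at equilibrium

Q_c = [J]³·[PQ₂]·[L] / ([E]²·[XY₂]) = (0.46)³·(0.77)·(0.0096) / ((0.41)²·(0.013)) = 0.33
Q_c = 0.33 = K_c; the system is at equilibrium.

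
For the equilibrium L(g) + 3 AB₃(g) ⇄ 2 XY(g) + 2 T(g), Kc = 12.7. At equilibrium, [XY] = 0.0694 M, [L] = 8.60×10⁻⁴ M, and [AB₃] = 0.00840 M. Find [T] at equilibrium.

[T] = 0.00116 M

At equilibrium, Kc = [XY]²·[T]² / ([L]·[AB₃]³) = 12.7.
(0.0694)²·([T])² / ((8.60×10⁻⁴)·(0.00840)³) = 12.7
[T]² = 1.34×10⁻⁶ ⇒ [T] = 0.00116 M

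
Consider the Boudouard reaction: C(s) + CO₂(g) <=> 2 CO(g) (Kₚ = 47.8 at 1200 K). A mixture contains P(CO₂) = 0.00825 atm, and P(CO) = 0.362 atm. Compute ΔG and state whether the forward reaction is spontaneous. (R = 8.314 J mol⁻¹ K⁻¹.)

ΔG = -11.0 kJ/mol; the forward reaction is spontaneous

(C is a pure solid — omitted from Qₚ.)
Qₚ = P(CO)² / P(CO₂) = (0.362)² / (0.00825) = 15.9
ΔG = RT ln(Qₚ/Kₚ) = (8.314 J mol⁻¹ K⁻¹)(1200 K) × ln(15.9/47.8)
   = (9.977 kJ/mol)(-1.101) = -11.0 kJ/mol
ΔG < 0, so the forward reaction is spontaneous (proceeds forward).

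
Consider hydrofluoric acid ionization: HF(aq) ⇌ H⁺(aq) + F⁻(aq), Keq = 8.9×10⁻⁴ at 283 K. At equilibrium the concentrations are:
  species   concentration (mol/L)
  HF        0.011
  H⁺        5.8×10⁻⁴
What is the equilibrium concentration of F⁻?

At equilibrium, Keq = [H⁺]·[F⁻] / [HF] = 8.9×10⁻⁴.
(5.8×10⁻⁴)·([F⁻]) / (0.011) = 8.9×10⁻⁴
[F⁻] = 0.0169 = 0.017 mol/L

[F⁻] = 0.017 mol/L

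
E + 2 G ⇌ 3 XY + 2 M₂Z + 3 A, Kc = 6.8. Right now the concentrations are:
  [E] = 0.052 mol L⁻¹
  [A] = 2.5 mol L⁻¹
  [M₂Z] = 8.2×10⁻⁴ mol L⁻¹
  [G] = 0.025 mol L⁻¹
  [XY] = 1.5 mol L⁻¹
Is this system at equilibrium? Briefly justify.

Qc = [XY]³·[M₂Z]²·[A]³ / ([E]·[G]²) = (1.5)³·(8.2×10⁻⁴)²·(2.5)³ / ((0.052)·(0.025)²) = 1.1
Qc = 1.1 < Kc = 6.8: net forward reaction.

no; Q < K, reaction proceeds forward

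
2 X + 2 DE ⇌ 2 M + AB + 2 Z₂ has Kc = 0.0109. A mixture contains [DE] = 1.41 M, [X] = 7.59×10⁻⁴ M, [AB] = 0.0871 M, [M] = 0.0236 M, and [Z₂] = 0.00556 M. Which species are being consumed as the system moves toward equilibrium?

Qc = [M]²·[AB]·[Z₂]² / ([X]²·[DE]²) = (0.0236)²·(0.0871)·(0.00556)² / ((7.59×10⁻⁴)²·(1.41)²) = 0.00131
Qc = 0.00131 < Kc = 0.0109: net forward reaction.

X, DE (reactants)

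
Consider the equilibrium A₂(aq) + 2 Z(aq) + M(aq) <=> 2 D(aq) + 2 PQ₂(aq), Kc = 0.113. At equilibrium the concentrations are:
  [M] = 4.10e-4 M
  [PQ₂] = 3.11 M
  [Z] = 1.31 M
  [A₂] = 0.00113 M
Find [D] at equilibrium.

At equilibrium, Kc = [D]²·[PQ₂]² / ([A₂]·[Z]²·[M]) = 0.113.
([D])²·(3.11)² / ((0.00113)·(1.31)²·(4.10e-4)) = 0.113
[D]² = 9.29e-9 ⇒ [D] = 9.64e-5 M

[D] = 9.64e-5 M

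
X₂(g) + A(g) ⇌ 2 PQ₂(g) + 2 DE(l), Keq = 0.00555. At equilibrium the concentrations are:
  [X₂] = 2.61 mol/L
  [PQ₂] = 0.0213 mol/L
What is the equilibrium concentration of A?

[A] = 0.0313 mol/L

(DE is a pure liquid — omitted from Keq.)
At equilibrium, Keq = [PQ₂]² / ([X₂]·[A]) = 0.00555.
(0.0213)² / ((2.61)·([A])) = 0.00555
[A] = 0.0313 mol/L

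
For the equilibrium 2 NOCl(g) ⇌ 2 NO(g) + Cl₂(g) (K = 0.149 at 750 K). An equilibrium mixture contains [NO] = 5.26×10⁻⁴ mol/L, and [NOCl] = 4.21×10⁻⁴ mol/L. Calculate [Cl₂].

[Cl₂] = 0.0955 mol/L

At equilibrium, K = [NO]²·[Cl₂] / [NOCl]² = 0.149.
(5.26×10⁻⁴)²·([Cl₂]) / (4.21×10⁻⁴)² = 0.149
[Cl₂] = 0.0955 mol/L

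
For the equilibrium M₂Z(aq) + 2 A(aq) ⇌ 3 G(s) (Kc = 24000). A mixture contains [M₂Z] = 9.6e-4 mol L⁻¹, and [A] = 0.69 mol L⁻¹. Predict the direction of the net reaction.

to the right

(G is a pure solid — omitted from Qc.)
Qc = 1 / ([M₂Z]·[A]²) = 1 / ((9.6e-4)·(0.69)²) = 2200
Qc = 2200 < Kc = 24000, so the forward reaction proceeds.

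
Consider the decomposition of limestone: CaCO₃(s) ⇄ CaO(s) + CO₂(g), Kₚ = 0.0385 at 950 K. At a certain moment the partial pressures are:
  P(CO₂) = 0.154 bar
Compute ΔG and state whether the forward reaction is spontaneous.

(CaCO₃, CaO are pure solids — omitted from Qₚ.)
Qₚ = P(CO₂) = 0.154
ΔG = RT ln(Qₚ/Kₚ) = (8.314 J mol⁻¹ K⁻¹)(950 K) × ln(0.154/0.0385)
   = (7.898 kJ/mol)(1.386) = 10.9 kJ/mol
ΔG > 0, so the forward reaction is non-spontaneous (proceeds in reverse).

ΔG = 10.9 kJ/mol; the forward reaction is non-spontaneous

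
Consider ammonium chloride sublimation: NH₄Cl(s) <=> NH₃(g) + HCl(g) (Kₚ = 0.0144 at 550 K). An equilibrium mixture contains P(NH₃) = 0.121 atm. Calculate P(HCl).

P(HCl) = 0.119 atm

(NH₄Cl is a pure solid — omitted from Kₚ.)
At equilibrium, Kₚ = P(NH₃)·P(HCl) = 0.0144.
(0.121)·(P(HCl)) = 0.0144
P(HCl) = 0.119 atm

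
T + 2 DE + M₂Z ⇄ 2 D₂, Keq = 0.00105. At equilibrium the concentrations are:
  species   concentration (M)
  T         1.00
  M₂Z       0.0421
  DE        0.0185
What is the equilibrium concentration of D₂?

At equilibrium, Keq = [D₂]² / ([T]·[DE]²·[M₂Z]) = 0.00105.
([D₂])² / ((1.00)·(0.0185)²·(0.0421)) = 0.00105
[D₂]² = 1.51e-8 ⇒ [D₂] = 1.23e-4 M

[D₂] = 1.23e-4 M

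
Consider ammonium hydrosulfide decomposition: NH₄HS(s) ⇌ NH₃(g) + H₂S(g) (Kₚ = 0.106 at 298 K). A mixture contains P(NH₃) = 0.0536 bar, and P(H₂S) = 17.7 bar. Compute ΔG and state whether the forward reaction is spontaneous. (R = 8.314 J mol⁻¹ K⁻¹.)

(NH₄HS is a pure solid — omitted from Qₚ.)
Qₚ = P(NH₃)·P(H₂S) = (0.0536)·(17.7) = 0.949
ΔG = RT ln(Qₚ/Kₚ) = (8.314 J mol⁻¹ K⁻¹)(298 K) × ln(0.949/0.106)
   = (2.478 kJ/mol)(2.192) = 5.43 kJ/mol
ΔG > 0, so the forward reaction is non-spontaneous (proceeds in reverse).

ΔG = 5.43 kJ/mol; the forward reaction is non-spontaneous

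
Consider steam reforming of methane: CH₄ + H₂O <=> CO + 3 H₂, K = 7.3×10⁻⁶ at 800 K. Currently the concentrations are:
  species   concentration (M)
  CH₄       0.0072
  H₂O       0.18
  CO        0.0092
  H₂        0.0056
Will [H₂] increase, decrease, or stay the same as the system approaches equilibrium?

increase

Q = [CO]·[H₂]³ / ([CH₄]·[H₂O]) = (0.0092)·(0.0056)³ / ((0.0072)·(0.18)) = 1.2×10⁻⁶
Q = 1.2×10⁻⁶ < K = 7.3×10⁻⁶: net forward reaction.
H₂ is a product, so it increases.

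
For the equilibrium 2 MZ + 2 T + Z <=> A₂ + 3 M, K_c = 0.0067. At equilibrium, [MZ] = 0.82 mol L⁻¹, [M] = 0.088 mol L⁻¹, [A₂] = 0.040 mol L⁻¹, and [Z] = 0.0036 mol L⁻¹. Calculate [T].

At equilibrium, K_c = [A₂]·[M]³ / ([MZ]²·[T]²·[Z]) = 0.0067.
(0.040)·(0.088)³ / ((0.82)²·([T])²·(0.0036)) = 0.0067
[T]² = 1.68 ⇒ [T] = 1.3 mol L⁻¹

[T] = 1.3 mol L⁻¹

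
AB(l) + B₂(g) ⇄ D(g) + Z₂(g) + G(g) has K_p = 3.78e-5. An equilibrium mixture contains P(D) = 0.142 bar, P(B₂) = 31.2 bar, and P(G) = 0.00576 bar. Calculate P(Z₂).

P(Z₂) = 1.44 bar

(AB is a pure liquid — omitted from K_p.)
At equilibrium, K_p = P(D)·P(Z₂)·P(G) / P(B₂) = 3.78e-5.
(0.142)·(P(Z₂))·(0.00576) / (31.2) = 3.78e-5
P(Z₂) = 1.44 bar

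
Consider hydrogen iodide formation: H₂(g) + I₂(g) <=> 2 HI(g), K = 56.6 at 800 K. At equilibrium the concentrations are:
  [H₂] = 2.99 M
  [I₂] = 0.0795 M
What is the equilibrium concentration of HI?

[HI] = 3.67 M

At equilibrium, K = [HI]² / ([H₂]·[I₂]) = 56.6.
([HI])² / ((2.99)·(0.0795)) = 56.6
[HI]² = 13.5 ⇒ [HI] = 3.67 M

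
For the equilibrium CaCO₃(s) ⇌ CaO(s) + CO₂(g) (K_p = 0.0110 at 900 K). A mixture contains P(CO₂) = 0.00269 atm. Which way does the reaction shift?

(CaCO₃, CaO are pure solids — omitted from Q_p.)
Q_p = P(CO₂) = 0.00269
Q_p = 0.00269 < K_p = 0.0110, so the forward reaction proceeds.

toward products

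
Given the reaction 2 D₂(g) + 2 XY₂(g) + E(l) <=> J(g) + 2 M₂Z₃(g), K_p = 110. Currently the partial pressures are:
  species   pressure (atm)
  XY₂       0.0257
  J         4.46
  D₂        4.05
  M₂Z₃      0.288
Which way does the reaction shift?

(E is a pure liquid — omitted from Q_p.)
Q_p = P(J)·P(M₂Z₃)² / (P(D₂)²·P(XY₂)²) = (4.46)·(0.288)² / ((4.05)²·(0.0257)²) = 34.1
Q_p = 34.1 < K_p = 110, so the forward reaction proceeds.

to the right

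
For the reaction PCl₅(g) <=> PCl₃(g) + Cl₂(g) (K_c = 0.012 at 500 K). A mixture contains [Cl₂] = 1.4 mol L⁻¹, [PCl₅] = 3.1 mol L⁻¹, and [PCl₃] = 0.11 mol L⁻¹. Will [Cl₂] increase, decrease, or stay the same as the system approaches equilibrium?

Q_c = [PCl₃]·[Cl₂] / [PCl₅] = (0.11)·(1.4) / (3.1) = 0.050
Q_c = 0.050 > K_c = 0.012: net reverse reaction.
Cl₂ is a product, so it decreases.

decrease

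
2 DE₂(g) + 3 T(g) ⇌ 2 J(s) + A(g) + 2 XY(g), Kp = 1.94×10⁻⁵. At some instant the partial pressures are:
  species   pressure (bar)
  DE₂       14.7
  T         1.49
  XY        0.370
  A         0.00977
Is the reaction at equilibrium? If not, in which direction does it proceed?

toward products

(J is a pure solid — omitted from Qp.)
Qp = P(A)·P(XY)² / (P(DE₂)²·P(T)³) = (0.00977)·(0.370)² / ((14.7)²·(1.49)³) = 1.87×10⁻⁶
Qp = 1.87×10⁻⁶ < Kp = 1.94×10⁻⁵, so the forward reaction proceeds.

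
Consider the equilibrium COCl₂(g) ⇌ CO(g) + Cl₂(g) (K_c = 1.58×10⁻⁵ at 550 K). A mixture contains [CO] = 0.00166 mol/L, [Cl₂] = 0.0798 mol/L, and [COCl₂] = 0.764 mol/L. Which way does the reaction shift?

to the left

Q_c = [CO]·[Cl₂] / [COCl₂] = (0.00166)·(0.0798) / (0.764) = 1.73×10⁻⁴
Q_c = 1.73×10⁻⁴ > K_c = 1.58×10⁻⁵, so the reverse reaction proceeds.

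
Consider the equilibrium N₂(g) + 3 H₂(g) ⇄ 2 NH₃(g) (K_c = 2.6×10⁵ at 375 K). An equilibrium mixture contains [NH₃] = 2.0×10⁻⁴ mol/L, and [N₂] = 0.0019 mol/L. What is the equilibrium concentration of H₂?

At equilibrium, K_c = [NH₃]² / ([N₂]·[H₂]³) = 2.6×10⁵.
(2.0×10⁻⁴)² / ((0.0019)·([H₂])³) = 2.6×10⁵
[H₂]³ = 8.10×10⁻¹¹ ⇒ [H₂] = 4.3×10⁻⁴ mol/L

[H₂] = 4.3×10⁻⁴ mol/L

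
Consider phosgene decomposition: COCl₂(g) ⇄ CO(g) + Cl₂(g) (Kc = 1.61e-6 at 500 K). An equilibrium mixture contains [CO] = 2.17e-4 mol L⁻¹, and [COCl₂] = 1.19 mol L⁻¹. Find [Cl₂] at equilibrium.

At equilibrium, Kc = [CO]·[Cl₂] / [COCl₂] = 1.61e-6.
(2.17e-4)·([Cl₂]) / (1.19) = 1.61e-6
[Cl₂] = 0.00883 mol L⁻¹

[Cl₂] = 0.00883 mol L⁻¹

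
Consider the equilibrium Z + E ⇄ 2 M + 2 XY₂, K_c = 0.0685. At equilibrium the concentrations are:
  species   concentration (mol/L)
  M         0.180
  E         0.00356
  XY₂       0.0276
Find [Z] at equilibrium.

[Z] = 0.101 mol/L

At equilibrium, K_c = [M]²·[XY₂]² / ([Z]·[E]) = 0.0685.
(0.180)²·(0.0276)² / (([Z])·(0.00356)) = 0.0685
[Z] = 0.101 mol/L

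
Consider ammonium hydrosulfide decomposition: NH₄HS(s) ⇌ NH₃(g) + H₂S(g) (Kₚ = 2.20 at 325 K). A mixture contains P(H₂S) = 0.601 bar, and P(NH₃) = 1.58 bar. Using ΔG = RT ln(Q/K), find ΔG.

ΔG = -2.27 kJ/mol

(NH₄HS is a pure solid — omitted from Qₚ.)
Qₚ = P(NH₃)·P(H₂S) = (1.58)·(0.601) = 0.950
ΔG = RT ln(Qₚ/Kₚ) = (8.314 J mol⁻¹ K⁻¹)(325 K) × ln(0.950/2.20)
   = (2.702 kJ/mol)(-0.8398) = -2.27 kJ/mol
ΔG < 0, so the forward reaction is spontaneous (proceeds forward).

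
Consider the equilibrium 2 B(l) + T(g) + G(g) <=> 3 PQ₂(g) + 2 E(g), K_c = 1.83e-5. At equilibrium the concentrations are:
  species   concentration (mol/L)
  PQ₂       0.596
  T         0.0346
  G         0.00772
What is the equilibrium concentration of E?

(B is a pure liquid — omitted from K_c.)
At equilibrium, K_c = [PQ₂]³·[E]² / ([T]·[G]) = 1.83e-5.
(0.596)³·([E])² / ((0.0346)·(0.00772)) = 1.83e-5
[E]² = 2.31e-8 ⇒ [E] = 1.52e-4 mol/L

[E] = 1.52e-4 mol/L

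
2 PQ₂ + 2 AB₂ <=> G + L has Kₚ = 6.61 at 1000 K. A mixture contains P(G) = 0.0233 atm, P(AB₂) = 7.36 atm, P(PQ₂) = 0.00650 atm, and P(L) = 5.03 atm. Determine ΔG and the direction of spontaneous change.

ΔG = 17.0 kJ/mol; the forward reaction is non-spontaneous

Qₚ = P(G)·P(L) / (P(PQ₂)²·P(AB₂)²) = (0.0233)·(5.03) / ((0.00650)²·(7.36)²) = 51.2
ΔG = RT ln(Qₚ/Kₚ) = (8.314 J mol⁻¹ K⁻¹)(1000 K) × ln(51.2/6.61)
   = (8.314 kJ/mol)(2.047) = 17.0 kJ/mol
ΔG > 0, so the forward reaction is non-spontaneous (proceeds in reverse).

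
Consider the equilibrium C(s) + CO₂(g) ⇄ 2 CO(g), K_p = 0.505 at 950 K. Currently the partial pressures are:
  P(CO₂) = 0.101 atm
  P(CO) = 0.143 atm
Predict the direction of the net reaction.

(C is a pure solid — omitted from Q_p.)
Q_p = P(CO)² / P(CO₂) = (0.143)² / (0.101) = 0.202
Q_p = 0.202 < K_p = 0.505, so the forward reaction proceeds.

toward products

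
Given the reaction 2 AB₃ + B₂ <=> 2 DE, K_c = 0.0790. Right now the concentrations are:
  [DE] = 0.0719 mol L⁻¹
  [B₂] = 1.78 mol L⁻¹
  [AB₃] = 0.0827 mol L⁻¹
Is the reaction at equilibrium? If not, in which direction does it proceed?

in the reverse direction

Q_c = [DE]² / ([AB₃]²·[B₂]) = (0.0719)² / ((0.0827)²·(1.78)) = 0.425
Q_c = 0.425 > K_c = 0.0790, so the reverse reaction proceeds.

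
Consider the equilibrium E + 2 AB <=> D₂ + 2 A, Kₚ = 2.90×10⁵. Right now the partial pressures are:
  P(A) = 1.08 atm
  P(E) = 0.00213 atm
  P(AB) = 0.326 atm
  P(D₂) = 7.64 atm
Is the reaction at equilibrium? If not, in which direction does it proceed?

Qₚ = P(D₂)·P(A)² / (P(E)·P(AB)²) = (7.64)·(1.08)² / ((0.00213)·(0.326)²) = 39400
Qₚ = 39400 < Kₚ = 2.90×10⁵, so the forward reaction proceeds.

to the right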